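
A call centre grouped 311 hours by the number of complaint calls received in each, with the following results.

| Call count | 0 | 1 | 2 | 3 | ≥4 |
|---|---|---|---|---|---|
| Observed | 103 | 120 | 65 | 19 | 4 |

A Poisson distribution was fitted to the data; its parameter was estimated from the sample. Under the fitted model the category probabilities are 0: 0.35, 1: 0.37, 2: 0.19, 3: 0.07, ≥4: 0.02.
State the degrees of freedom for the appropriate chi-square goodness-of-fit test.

There are k = 5 categories and 1 parameter estimated from the data, so df = 5 − 1 − 1 = 3.

3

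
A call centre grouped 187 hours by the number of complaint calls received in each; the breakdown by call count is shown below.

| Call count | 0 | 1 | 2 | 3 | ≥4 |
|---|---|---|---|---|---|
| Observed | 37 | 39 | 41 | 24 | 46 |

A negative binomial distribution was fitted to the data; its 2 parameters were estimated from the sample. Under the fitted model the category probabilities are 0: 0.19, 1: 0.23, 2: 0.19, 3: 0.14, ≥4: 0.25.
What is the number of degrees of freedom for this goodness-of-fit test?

There are k = 5 categories and 2 parameters estimated from the data, so df = 5 − 1 − 2 = 2.

2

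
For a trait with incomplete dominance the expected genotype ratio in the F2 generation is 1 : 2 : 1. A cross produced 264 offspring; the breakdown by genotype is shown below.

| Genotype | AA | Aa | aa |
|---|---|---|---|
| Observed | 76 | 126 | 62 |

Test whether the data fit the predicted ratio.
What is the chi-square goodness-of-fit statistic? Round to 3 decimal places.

2.030

Ratio total = 4. Expected counts: 264×1/4 = 66, 264×2/4 = 132, 264×1/4 = 66.
cat         O        E   (O−E)²/E
AA         76       66     1.5152
Aa        126      132     0.2727
aa         62       66     0.2424
Sum = 2.030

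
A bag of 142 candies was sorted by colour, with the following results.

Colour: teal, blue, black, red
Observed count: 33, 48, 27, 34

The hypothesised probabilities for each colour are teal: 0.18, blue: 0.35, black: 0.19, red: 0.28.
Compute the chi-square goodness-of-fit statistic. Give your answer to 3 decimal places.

3.058

Expected counts E_i = n·p_i: 142×0.18 = 25.56, 142×0.35 = 49.7, 142×0.19 = 26.98, 142×0.28 = 39.76.
teal: (33 − 25.56)²/25.56 = 55.3536/25.56 = 2.1656
blue: (48 − 49.7)²/49.7 = 2.89/49.7 = 0.0581
black: (27 − 26.98)²/26.98 = 0.0004/26.98 = 0.0000
red: (34 − 39.76)²/39.76 = 33.1776/39.76 = 0.8344
Sum = 3.058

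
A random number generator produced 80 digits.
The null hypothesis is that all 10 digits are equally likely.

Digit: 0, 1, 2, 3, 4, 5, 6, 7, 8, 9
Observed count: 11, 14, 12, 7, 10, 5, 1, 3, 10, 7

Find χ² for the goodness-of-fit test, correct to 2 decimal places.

Under H₀ each category has probability 1/10, so each expected count is 80/10 = 8.
cat         O        E   (O−E)²/E
0          11        8      1.125
1          14        8      4.500
2          12        8      2.000
3           7        8      0.125
4          10        8      0.500
5           5        8      1.125
6           1        8      6.125
7           3        8      3.125
8          10        8      0.500
9           7        8      0.125
Sum = 19.25

19.25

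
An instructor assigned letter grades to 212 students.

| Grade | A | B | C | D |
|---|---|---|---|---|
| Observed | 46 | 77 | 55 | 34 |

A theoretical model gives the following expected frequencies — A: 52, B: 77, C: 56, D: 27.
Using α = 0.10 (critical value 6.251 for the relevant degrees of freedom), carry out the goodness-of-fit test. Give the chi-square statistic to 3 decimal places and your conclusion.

2.525; do not reject

χ² = (46−52)²/52 + (77−77)²/77 + (55−56)²/56 + (34−27)²/27
   = 0.6923 + 0.0000 + 0.0179 + 1.8148
Sum = 2.525
df = 3. Since 2.525 < 6.251, we do not reject H₀.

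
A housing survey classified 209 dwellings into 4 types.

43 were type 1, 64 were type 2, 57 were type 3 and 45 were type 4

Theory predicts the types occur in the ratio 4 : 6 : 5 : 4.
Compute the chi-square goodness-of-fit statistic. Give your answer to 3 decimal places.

Ratio total = 19. Expected counts: 209×4/19 = 44, 209×6/19 = 66, 209×5/19 = 55, 209×4/19 = 44.
type 1: (43 − 44)²/44 = 1/44 = 0.0227
type 2: (64 − 66)²/66 = 4/66 = 0.0606
type 3: (57 − 55)²/55 = 4/55 = 0.0727
type 4: (45 − 44)²/44 = 1/44 = 0.0227
Sum = 0.179

0.179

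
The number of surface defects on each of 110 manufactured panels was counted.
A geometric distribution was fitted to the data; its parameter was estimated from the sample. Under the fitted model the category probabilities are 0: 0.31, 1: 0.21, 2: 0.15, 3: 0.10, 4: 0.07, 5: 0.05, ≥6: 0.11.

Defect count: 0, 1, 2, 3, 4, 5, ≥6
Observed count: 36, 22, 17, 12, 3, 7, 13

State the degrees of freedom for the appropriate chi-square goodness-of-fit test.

There are k = 7 categories and 1 parameter estimated from the data, so df = 7 − 1 − 1 = 5.

5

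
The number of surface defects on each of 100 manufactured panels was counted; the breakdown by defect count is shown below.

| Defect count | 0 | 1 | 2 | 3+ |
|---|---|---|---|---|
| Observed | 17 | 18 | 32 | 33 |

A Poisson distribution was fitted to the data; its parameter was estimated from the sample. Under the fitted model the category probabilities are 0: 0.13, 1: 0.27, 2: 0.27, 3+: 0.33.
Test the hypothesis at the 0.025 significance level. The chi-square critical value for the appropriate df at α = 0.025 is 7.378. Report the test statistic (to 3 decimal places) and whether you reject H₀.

5.157; do not reject

Expected counts E_i = n·p_i: 100×0.13 = 13, 100×0.27 = 27, 100×0.27 = 27, 100×0.33 = 33.
0: (17 − 13)²/13 = 16/13 = 1.2308
1: (18 − 27)²/27 = 81/27 = 3.0000
2: (32 − 27)²/27 = 25/27 = 0.9259
3+: (33 − 33)²/33 = 0/33 = 0.0000
Sum = 5.157
df = 2. Since 5.157 < 7.378, we do not reject H₀.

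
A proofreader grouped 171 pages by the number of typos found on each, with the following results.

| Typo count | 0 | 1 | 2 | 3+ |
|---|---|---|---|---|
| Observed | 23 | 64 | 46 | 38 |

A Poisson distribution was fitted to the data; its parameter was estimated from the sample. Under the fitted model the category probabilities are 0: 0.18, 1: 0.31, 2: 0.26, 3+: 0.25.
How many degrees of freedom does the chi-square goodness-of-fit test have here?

There are k = 4 categories and 1 parameter estimated from the data, so df = 4 − 1 − 1 = 2.

2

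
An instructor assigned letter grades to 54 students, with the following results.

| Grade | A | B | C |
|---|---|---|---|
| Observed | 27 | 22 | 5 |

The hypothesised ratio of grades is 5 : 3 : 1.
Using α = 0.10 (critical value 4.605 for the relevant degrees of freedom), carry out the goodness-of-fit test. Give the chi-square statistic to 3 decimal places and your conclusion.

Ratio total = 9. Expected counts: 54×5/9 = 30, 54×3/9 = 18, 54×1/9 = 6.
χ² = (27−30)²/30 + (22−18)²/18 + (5−6)²/6
   = 0.3000 + 0.8889 + 0.1667
Sum = 1.356
df = 2. Since 1.356 < 4.605, we do not reject H₀.

1.356; do not reject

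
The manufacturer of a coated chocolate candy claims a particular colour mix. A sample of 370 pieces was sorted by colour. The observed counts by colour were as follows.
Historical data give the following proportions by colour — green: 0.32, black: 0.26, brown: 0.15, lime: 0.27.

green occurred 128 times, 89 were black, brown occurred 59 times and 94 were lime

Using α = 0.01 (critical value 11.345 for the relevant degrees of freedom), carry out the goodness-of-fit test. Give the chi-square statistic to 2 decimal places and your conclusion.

1.89; do not reject

Expected counts E_i = n·p_i: 370×0.32 = 118.4, 370×0.26 = 96.2, 370×0.15 = 55.5, 370×0.27 = 99.9.
cat         O        E   (O−E)²/E
green     128    118.4      0.778
black      89     96.2      0.539
brown      59     55.5      0.221
lime       94     99.9      0.348
Sum = 1.89
df = 3. Since 1.89 < 11.345, we do not reject H₀.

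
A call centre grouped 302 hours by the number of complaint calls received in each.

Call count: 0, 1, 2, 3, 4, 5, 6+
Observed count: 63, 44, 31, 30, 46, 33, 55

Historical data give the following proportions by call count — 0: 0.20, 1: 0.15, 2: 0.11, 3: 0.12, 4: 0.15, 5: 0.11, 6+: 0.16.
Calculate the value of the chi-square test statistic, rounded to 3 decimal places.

2.308

Expected counts E_i = n·p_i: 302×0.20 = 60.4, 302×0.15 = 45.3, 302×0.11 = 33.22, 302×0.12 = 36.24, 302×0.15 = 45.3, 302×0.11 = 33.22, 302×0.16 = 48.32.
χ² = (63−60.4)²/60.4 + (44−45.3)²/45.3 + (31−33.22)²/33.22 + (30−36.24)²/36.24 + (46−45.3)²/45.3 + (33−33.22)²/33.22 + (55−48.32)²/48.32
   = 0.1119 + 0.0373 + 0.1484 + 1.0744 + 0.0108 + 0.0015 + 0.9235
Sum = 2.308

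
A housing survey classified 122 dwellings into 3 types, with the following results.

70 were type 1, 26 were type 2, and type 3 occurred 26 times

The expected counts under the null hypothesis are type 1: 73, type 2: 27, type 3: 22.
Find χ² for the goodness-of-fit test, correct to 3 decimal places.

0.888

χ² = (70−73)²/73 + (26−27)²/27 + (26−22)²/22
   = 0.1233 + 0.0370 + 0.7273
Sum = 0.888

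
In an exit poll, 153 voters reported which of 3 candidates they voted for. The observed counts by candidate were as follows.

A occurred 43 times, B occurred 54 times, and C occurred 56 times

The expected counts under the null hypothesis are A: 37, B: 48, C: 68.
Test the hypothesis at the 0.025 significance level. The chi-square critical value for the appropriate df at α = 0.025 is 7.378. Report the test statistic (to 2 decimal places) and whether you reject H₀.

A: (43 − 37)²/37 = 36/37 = 0.973
B: (54 − 48)²/48 = 36/48 = 0.750
C: (56 − 68)²/68 = 144/68 = 2.118
Sum = 3.84
df = 2. Since 3.84 < 7.378, we do not reject H₀.

3.84; do not reject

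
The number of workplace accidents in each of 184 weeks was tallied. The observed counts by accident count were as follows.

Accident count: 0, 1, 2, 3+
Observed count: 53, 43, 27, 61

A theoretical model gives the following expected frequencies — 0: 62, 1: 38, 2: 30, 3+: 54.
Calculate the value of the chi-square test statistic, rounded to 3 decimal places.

3.172

0: (53 − 62)²/62 = 81/62 = 1.3065
1: (43 − 38)²/38 = 25/38 = 0.6579
2: (27 − 30)²/30 = 9/30 = 0.3000
3+: (61 − 54)²/54 = 49/54 = 0.9074
Sum = 3.172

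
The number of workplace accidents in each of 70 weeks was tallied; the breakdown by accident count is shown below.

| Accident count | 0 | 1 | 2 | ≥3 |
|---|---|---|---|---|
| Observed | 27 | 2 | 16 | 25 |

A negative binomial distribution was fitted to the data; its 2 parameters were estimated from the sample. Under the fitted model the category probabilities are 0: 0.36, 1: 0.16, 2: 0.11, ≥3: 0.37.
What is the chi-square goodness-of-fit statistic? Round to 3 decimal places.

16.664

Expected counts E_i = n·p_i: 70×0.36 = 25.2, 70×0.16 = 11.2, 70×0.11 = 7.7, 70×0.37 = 25.9.
cat         O        E   (O−E)²/E
0          27     25.2     0.1286
1           2     11.2     7.5571
2          16      7.7     8.9468
≥3         25     25.9     0.0313
Sum = 16.664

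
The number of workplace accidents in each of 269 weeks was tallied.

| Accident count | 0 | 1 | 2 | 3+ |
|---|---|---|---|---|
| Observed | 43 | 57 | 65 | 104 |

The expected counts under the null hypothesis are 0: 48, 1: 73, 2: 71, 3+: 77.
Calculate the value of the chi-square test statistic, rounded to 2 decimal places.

0: (43 − 48)²/48 = 25/48 = 0.521
1: (57 − 73)²/73 = 256/73 = 3.507
2: (65 − 71)²/71 = 36/71 = 0.507
3+: (104 − 77)²/77 = 729/77 = 9.468
Sum = 14.00

14.00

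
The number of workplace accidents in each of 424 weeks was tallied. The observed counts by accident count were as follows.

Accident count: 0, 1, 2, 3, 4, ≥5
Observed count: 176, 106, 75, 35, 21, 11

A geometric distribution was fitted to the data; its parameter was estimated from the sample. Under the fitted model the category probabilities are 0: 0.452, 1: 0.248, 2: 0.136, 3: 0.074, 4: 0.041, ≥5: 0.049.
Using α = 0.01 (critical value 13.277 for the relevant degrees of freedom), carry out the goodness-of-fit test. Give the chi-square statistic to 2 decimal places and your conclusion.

Expected counts E_i = n·p_i: 424×0.452 = 191.648, 424×0.248 = 105.152, 424×0.136 = 57.664, 424×0.074 = 31.376, 424×0.041 = 17.384, 424×0.049 = 20.776.
cat         O        E   (O−E)²/E
0         176  191.648      1.278
1         106  105.152      0.007
2          75   57.664      5.212
3          35   31.376      0.419
4          21   17.384      0.752
≥5         11   20.776      4.600
Sum = 12.27
df = 4. Since 12.27 < 13.277, we do not reject H₀.

12.27; do not reject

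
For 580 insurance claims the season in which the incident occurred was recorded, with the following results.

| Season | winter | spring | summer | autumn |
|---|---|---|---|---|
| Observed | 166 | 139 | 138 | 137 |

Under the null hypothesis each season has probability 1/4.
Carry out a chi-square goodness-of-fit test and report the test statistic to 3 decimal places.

4.069

Under H₀ each category has probability 1/4, so each expected count is 580/4 = 145.
winter: (166 − 145)²/145 = 441/145 = 3.0414
spring: (139 − 145)²/145 = 36/145 = 0.2483
summer: (138 − 145)²/145 = 49/145 = 0.3379
autumn: (137 − 145)²/145 = 64/145 = 0.4414
Sum = 4.069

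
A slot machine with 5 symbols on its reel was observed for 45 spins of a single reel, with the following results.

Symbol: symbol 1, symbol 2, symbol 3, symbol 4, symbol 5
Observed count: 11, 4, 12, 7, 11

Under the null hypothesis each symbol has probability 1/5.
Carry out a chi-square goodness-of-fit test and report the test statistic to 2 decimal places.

Expected count for each of the 5 categories: 45/5 = 9.
χ² = (11−9)²/9 + (4−9)²/9 + (12−9)²/9 + (7−9)²/9 + (11−9)²/9
   = 0.444 + 2.778 + 1.000 + 0.444 + 0.444
Sum = 5.11

5.11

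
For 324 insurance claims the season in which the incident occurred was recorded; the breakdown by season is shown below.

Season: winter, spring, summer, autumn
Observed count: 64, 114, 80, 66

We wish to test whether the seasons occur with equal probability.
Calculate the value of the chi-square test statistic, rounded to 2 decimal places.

19.80

Under H₀ each category has probability 1/4, so each expected count is 324/4 = 81.
cat         O        E   (O−E)²/E
winter     64       81      3.568
spring    114       81     13.444
summer     80       81      0.012
autumn     66       81      2.778
Sum = 19.80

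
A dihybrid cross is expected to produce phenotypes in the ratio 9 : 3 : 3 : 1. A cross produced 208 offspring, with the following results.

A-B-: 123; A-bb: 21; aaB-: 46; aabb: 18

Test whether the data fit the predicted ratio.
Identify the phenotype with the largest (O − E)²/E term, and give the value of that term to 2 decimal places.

Ratio total = 16. Expected counts: 208×9/16 = 117, 208×3/16 = 39, 208×3/16 = 39, 208×1/16 = 13.
A-B-: (123 − 117)²/117 = 36/117 = 0.308
A-bb: (21 − 39)²/39 = 324/39 = 8.308
aaB-: (46 − 39)²/39 = 49/39 = 1.256
aabb: (18 − 13)²/13 = 25/13 = 1.923
The largest term is for A-bb: 8.31.

A-bb, 8.31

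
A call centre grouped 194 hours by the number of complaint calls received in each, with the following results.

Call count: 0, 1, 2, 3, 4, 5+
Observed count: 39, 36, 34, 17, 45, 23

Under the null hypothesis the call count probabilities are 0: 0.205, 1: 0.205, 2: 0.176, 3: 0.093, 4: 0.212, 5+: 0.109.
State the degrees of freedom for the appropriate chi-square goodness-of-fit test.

There are k = 6 categories and no parameters were estimated from the data, so df = 6 − 1 = 5.

5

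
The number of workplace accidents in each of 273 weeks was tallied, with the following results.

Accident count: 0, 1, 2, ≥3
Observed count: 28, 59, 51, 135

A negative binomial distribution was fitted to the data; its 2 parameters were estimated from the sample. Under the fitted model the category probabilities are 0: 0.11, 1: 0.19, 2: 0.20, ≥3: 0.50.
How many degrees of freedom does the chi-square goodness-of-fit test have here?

1

There are k = 4 categories and 2 parameters estimated from the data, so df = 4 − 1 − 2 = 1.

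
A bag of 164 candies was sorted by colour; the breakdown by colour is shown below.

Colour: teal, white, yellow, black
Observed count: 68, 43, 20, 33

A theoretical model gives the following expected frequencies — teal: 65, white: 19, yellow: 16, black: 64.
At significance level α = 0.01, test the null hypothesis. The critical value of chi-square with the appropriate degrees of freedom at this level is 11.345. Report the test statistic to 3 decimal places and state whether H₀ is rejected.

teal: (68 − 65)²/65 = 9/65 = 0.1385
white: (43 − 19)²/19 = 576/19 = 30.3158
yellow: (20 − 16)²/16 = 16/16 = 1.0000
black: (33 − 64)²/64 = 961/64 = 15.0156
Sum = 46.470
df = 3. Since 46.470 > 11.345, we reject H₀.

46.470; reject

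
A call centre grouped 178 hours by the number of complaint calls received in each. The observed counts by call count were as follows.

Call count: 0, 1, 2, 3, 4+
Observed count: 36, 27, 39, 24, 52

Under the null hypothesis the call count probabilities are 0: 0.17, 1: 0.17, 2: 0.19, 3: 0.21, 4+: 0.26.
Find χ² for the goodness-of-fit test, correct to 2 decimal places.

7.73

Expected counts E_i = n·p_i: 178×0.17 = 30.26, 178×0.17 = 30.26, 178×0.19 = 33.82, 178×0.21 = 37.38, 178×0.26 = 46.28.
cat         O        E   (O−E)²/E
0          36    30.26      1.089
1          27    30.26      0.351
2          39    33.82      0.793
3          24    37.38      4.789
4+         52    46.28      0.707
Sum = 7.73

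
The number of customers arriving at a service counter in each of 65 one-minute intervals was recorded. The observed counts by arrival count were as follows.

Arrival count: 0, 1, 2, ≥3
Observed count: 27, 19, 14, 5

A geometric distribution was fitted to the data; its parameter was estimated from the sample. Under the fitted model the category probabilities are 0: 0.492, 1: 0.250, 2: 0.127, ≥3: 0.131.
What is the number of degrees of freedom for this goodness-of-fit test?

There are k = 4 categories and 1 parameter estimated from the data, so df = 4 − 1 − 1 = 2.

2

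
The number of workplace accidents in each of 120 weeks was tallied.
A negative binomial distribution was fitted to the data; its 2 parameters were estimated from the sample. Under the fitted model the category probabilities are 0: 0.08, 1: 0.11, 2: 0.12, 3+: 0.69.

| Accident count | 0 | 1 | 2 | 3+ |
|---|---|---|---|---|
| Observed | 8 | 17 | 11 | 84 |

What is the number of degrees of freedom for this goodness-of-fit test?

1

There are k = 4 categories and 2 parameters estimated from the data, so df = 4 − 1 − 2 = 1.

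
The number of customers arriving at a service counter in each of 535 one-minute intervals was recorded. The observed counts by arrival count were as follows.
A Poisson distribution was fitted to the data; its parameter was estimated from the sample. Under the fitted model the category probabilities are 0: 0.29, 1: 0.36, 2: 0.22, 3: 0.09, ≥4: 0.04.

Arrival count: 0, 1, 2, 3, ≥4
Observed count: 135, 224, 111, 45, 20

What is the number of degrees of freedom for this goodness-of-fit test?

There are k = 5 categories and 1 parameter estimated from the data, so df = 5 − 1 − 1 = 3.

3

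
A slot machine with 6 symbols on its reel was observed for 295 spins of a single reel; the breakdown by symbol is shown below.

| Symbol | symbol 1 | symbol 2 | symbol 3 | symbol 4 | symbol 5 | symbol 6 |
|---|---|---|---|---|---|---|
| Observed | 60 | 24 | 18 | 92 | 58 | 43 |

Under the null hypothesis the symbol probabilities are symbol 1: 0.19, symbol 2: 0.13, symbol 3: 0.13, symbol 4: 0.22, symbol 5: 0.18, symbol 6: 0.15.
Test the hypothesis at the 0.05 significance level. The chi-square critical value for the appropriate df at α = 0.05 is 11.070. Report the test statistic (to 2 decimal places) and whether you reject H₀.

Expected counts E_i = n·p_i: 295×0.19 = 56.05, 295×0.13 = 38.35, 295×0.13 = 38.35, 295×0.22 = 64.9, 295×0.18 = 53.1, 295×0.15 = 44.25.
χ² = (60−56.05)²/56.05 + (24−38.35)²/38.35 + (18−38.35)²/38.35 + (92−64.9)²/64.9 + (58−53.1)²/53.1 + (43−44.25)²/44.25
   = 0.278 + 5.370 + 10.799 + 11.316 + 0.452 + 0.035
Sum = 28.25
df = 5. Since 28.25 > 11.070, we reject H₀.

28.25; reject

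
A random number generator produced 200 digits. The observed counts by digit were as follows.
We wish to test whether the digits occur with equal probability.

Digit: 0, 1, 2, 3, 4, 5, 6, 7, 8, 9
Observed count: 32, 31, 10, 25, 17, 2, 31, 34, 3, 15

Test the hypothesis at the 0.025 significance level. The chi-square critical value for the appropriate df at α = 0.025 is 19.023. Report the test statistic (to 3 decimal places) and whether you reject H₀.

67.700; reject

Expected count for each of the 10 categories: 200/10 = 20.
χ² = (32−20)²/20 + (31−20)²/20 + (10−20)²/20 + (25−20)²/20 + (17−20)²/20 + (2−20)²/20 + (31−20)²/20 + (34−20)²/20 + (3−20)²/20 + (15−20)²/20
   = 7.2000 + 6.0500 + 5.0000 + 1.2500 + 0.4500 + 16.2000 + 6.0500 + 9.8000 + 14.4500 + 1.2500
Sum = 67.700
df = 9. Since 67.700 > 19.023, we reject H₀.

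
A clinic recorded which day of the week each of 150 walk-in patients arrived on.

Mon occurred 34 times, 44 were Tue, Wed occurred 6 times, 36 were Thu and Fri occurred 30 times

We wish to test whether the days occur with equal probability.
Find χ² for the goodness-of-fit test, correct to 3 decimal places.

Expected count for each of the 5 categories: 150/5 = 30.
χ² = (34−30)²/30 + (44−30)²/30 + (6−30)²/30 + (36−30)²/30 + (30−30)²/30
   = 0.5333 + 6.5333 + 19.2000 + 1.2000 + 0.0000
Sum = 27.467

27.467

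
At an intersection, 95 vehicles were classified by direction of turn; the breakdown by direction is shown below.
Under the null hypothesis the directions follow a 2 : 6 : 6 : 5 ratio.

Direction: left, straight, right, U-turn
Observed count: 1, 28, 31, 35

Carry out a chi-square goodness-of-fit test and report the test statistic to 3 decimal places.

Ratio total = 19. Expected counts: 95×2/19 = 10, 95×6/19 = 30, 95×6/19 = 30, 95×5/19 = 25.
left: (1 − 10)²/10 = 81/10 = 8.1000
straight: (28 − 30)²/30 = 4/30 = 0.1333
right: (31 − 30)²/30 = 1/30 = 0.0333
U-turn: (35 − 25)²/25 = 100/25 = 4.0000
Sum = 12.267

12.267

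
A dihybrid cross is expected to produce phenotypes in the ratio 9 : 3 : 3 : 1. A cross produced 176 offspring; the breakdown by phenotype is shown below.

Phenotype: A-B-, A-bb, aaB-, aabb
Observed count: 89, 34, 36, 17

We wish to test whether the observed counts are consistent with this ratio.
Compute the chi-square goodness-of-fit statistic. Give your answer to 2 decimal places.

Ratio total = 16. Expected counts: 176×9/16 = 99, 176×3/16 = 33, 176×3/16 = 33, 176×1/16 = 11.
A-B-: (89 − 99)²/99 = 100/99 = 1.010
A-bb: (34 − 33)²/33 = 1/33 = 0.030
aaB-: (36 − 33)²/33 = 9/33 = 0.273
aabb: (17 − 11)²/11 = 36/11 = 3.273
Sum = 4.59

4.59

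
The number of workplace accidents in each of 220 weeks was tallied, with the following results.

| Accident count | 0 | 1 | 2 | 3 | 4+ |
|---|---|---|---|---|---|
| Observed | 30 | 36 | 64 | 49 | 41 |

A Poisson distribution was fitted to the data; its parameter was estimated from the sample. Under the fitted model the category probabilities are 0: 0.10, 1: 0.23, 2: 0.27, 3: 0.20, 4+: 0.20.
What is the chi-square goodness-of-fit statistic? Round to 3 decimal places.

8.251

Expected counts E_i = n·p_i: 220×0.10 = 22, 220×0.23 = 50.6, 220×0.27 = 59.4, 220×0.20 = 44, 220×0.20 = 44.
0: (30 − 22)²/22 = 64/22 = 2.9091
1: (36 − 50.6)²/50.6 = 213.16/50.6 = 4.2126
2: (64 − 59.4)²/59.4 = 21.16/59.4 = 0.3562
3: (49 − 44)²/44 = 25/44 = 0.5682
4+: (41 − 44)²/44 = 9/44 = 0.2045
Sum = 8.251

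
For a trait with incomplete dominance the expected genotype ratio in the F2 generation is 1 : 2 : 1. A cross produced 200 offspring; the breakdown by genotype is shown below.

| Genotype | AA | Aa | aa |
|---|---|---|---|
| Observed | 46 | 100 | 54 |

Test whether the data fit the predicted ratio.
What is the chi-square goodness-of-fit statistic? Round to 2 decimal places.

0.64

Ratio total = 4. Expected counts: 200×1/4 = 50, 200×2/4 = 100, 200×1/4 = 50.
AA: (46 − 50)²/50 = 16/50 = 0.320
Aa: (100 − 100)²/100 = 0/100 = 0.000
aa: (54 − 50)²/50 = 16/50 = 0.320
Sum = 0.64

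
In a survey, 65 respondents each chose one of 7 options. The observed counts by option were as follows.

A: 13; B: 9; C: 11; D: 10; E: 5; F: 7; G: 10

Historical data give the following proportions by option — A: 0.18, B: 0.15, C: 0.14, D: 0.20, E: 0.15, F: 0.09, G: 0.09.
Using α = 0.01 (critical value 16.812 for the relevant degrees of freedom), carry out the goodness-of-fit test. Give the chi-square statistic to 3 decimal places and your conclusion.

Expected counts E_i = n·p_i: 65×0.18 = 11.7, 65×0.15 = 9.75, 65×0.14 = 9.1, 65×0.20 = 13, 65×0.15 = 9.75, 65×0.09 = 5.85, 65×0.09 = 5.85.
A: (13 − 11.7)²/11.7 = 1.69/11.7 = 0.1444
B: (9 − 9.75)²/9.75 = 0.5625/9.75 = 0.0577
C: (11 − 9.1)²/9.1 = 3.61/9.1 = 0.3967
D: (10 − 13)²/13 = 9/13 = 0.6923
E: (5 − 9.75)²/9.75 = 22.5625/9.75 = 2.3141
F: (7 − 5.85)²/5.85 = 1.3225/5.85 = 0.2261
G: (10 − 5.85)²/5.85 = 17.2225/5.85 = 2.9440
Sum = 6.775
df = 6. Since 6.775 < 16.812, we do not reject H₀.

6.775; do not reject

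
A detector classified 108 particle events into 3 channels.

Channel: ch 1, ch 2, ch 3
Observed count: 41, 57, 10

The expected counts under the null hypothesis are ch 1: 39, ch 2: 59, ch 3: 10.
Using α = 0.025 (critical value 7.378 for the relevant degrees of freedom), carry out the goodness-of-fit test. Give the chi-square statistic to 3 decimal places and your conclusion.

0.170; do not reject

χ² = (41−39)²/39 + (57−59)²/59 + (10−10)²/10
   = 0.1026 + 0.0678 + 0.0000
Sum = 0.170
df = 2. Since 0.170 < 7.378, we do not reject H₀.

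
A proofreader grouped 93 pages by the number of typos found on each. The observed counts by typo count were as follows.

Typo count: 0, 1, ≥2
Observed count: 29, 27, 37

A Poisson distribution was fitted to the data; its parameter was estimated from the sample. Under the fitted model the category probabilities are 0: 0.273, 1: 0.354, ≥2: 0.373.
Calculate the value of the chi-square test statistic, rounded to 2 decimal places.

Expected counts E_i = n·p_i: 93×0.273 = 25.389, 93×0.354 = 32.922, 93×0.373 = 34.689.
χ² = (29−25.389)²/25.389 + (27−32.922)²/32.922 + (37−34.689)²/34.689
   = 0.514 + 1.065 + 0.154
Sum = 1.73

1.73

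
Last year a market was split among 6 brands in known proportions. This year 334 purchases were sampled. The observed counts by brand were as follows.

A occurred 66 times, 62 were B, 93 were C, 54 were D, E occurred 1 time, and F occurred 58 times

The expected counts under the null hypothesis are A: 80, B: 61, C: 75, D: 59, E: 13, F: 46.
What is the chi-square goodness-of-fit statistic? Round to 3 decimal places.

A: (66 − 80)²/80 = 196/80 = 2.4500
B: (62 − 61)²/61 = 1/61 = 0.0164
C: (93 − 75)²/75 = 324/75 = 4.3200
D: (54 − 59)²/59 = 25/59 = 0.4237
E: (1 − 13)²/13 = 144/13 = 11.0769
F: (58 − 46)²/46 = 144/46 = 3.1304
Sum = 21.417

21.417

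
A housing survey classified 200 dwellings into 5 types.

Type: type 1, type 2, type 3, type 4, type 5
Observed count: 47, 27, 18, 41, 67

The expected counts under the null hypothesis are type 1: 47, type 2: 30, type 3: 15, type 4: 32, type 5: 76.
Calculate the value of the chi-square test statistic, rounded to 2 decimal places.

4.50

χ² = (47−47)²/47 + (27−30)²/30 + (18−15)²/15 + (41−32)²/32 + (67−76)²/76
   = 0.000 + 0.300 + 0.600 + 2.531 + 1.066
Sum = 4.50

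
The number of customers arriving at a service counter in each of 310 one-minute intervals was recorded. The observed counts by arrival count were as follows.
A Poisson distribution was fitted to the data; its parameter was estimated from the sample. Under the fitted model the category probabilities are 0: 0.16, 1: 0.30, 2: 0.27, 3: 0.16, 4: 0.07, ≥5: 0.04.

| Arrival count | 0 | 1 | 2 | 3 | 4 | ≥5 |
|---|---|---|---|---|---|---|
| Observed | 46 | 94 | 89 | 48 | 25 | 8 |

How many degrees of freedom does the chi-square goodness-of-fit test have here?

4

There are k = 6 categories and 1 parameter estimated from the data, so df = 6 − 1 − 1 = 4.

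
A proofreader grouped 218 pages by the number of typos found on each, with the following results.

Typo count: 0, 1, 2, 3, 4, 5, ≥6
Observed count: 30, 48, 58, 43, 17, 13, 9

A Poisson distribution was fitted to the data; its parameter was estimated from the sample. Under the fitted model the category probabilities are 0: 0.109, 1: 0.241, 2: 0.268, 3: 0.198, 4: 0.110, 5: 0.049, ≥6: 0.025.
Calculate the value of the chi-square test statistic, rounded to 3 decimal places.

6.880

Expected counts E_i = n·p_i: 218×0.109 = 23.762, 218×0.241 = 52.538, 218×0.268 = 58.424, 218×0.198 = 43.164, 218×0.110 = 23.98, 218×0.049 = 10.682, 218×0.025 = 5.45.
χ² = (30−23.762)²/23.762 + (48−52.538)²/52.538 + (58−58.424)²/58.424 + (43−43.164)²/43.164 + (17−23.98)²/23.98 + (13−10.682)²/10.682 + (9−5.45)²/5.45
   = 1.6376 + 0.3920 + 0.0031 + 0.0006 + 2.0317 + 0.5030 + 2.3124
Sum = 6.880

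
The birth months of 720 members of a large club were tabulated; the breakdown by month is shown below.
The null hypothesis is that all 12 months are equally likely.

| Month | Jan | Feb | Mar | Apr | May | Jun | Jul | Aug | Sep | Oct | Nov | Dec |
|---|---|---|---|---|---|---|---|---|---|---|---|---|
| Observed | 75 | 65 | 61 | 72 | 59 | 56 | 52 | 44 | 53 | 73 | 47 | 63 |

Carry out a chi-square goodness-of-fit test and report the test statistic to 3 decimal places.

18.800

Under H₀ each category has probability 1/12, so each expected count is 720/12 = 60.
cat         O        E   (O−E)²/E
Jan        75       60     3.7500
Feb        65       60     0.4167
Mar        61       60     0.0167
Apr        72       60     2.4000
May        59       60     0.0167
Jun        56       60     0.2667
Jul        52       60     1.0667
Aug        44       60     4.2667
Sep        53       60     0.8167
Oct        73       60     2.8167
Nov        47       60     2.8167
Dec        63       60     0.1500
Sum = 18.800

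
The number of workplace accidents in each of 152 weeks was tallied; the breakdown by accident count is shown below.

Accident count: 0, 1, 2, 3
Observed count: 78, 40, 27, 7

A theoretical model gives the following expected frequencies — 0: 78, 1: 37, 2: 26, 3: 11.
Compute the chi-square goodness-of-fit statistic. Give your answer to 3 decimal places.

1.736

cat         O        E   (O−E)²/E
0          78       78     0.0000
1          40       37     0.2432
2          27       26     0.0385
3           7       11     1.4545
Sum = 1.736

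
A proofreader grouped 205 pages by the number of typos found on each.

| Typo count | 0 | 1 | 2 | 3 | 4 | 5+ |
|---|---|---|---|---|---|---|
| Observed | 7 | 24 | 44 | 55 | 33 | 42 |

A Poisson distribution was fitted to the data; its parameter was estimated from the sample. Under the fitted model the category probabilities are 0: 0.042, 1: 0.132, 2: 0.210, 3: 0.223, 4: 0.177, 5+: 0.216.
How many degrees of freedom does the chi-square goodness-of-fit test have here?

4

There are k = 6 categories and 1 parameter estimated from the data, so df = 6 − 1 − 1 = 4.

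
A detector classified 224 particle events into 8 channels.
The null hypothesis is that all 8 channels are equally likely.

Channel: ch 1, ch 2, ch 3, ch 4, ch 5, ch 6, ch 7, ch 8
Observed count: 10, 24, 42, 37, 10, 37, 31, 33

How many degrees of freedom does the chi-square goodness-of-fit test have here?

There are k = 8 categories and no parameters were estimated from the data, so df = 8 − 1 = 7.

7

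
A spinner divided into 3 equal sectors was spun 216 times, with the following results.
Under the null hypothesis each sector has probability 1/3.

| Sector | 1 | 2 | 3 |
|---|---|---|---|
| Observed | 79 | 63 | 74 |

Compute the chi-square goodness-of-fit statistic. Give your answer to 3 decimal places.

1.861

Under H₀ each category has probability 1/3, so each expected count is 216/3 = 72.
χ² = (79−72)²/72 + (63−72)²/72 + (74−72)²/72
   = 0.6806 + 1.1250 + 0.0556
Sum = 1.861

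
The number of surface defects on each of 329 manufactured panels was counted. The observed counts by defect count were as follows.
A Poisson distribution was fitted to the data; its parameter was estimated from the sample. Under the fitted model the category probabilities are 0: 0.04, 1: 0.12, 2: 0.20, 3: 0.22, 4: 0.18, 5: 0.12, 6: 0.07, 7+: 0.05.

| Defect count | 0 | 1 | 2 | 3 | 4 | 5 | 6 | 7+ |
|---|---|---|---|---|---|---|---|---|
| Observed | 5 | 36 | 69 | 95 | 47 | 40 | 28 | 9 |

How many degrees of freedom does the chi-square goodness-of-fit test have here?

6

There are k = 8 categories and 1 parameter estimated from the data, so df = 8 − 1 − 1 = 6.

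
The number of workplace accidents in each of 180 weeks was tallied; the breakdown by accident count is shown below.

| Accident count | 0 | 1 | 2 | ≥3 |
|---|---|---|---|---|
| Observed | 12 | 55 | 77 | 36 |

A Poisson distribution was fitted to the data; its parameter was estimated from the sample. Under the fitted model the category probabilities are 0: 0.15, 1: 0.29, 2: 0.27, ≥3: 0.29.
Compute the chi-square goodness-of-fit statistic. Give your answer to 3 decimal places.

30.107

Expected counts E_i = n·p_i: 180×0.15 = 27, 180×0.29 = 52.2, 180×0.27 = 48.6, 180×0.29 = 52.2.
χ² = (12−27)²/27 + (55−52.2)²/52.2 + (77−48.6)²/48.6 + (36−52.2)²/52.2
   = 8.3333 + 0.1502 + 16.5959 + 5.0276
Sum = 30.107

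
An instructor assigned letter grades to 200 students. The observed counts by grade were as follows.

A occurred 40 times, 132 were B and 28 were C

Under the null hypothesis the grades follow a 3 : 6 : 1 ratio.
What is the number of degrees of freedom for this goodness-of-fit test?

2

There are k = 3 categories and no parameters were estimated from the data, so df = 3 − 1 = 2.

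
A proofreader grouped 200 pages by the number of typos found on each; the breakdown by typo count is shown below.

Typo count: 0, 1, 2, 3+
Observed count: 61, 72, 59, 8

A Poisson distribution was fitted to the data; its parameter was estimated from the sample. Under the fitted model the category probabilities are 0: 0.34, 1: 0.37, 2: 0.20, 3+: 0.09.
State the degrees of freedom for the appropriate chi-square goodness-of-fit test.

There are k = 4 categories and 1 parameter estimated from the data, so df = 4 − 1 − 1 = 2.

2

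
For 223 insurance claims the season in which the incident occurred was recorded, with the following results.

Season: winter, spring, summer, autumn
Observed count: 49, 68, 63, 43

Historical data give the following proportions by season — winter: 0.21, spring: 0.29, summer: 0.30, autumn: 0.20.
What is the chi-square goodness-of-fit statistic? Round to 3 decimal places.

0.557

Expected counts E_i = n·p_i: 223×0.21 = 46.83, 223×0.29 = 64.67, 223×0.30 = 66.9, 223×0.20 = 44.6.
cat         O        E   (O−E)²/E
winter     49    46.83     0.1006
spring     68    64.67     0.1715
summer     63     66.9     0.2274
autumn     43     44.6     0.0574
Sum = 0.557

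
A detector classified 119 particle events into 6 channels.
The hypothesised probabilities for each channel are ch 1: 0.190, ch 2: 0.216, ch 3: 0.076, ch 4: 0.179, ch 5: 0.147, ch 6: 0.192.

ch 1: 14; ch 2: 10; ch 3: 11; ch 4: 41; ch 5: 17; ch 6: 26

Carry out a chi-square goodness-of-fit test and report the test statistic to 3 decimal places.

Expected counts E_i = n·p_i: 119×0.190 = 22.61, 119×0.216 = 25.704, 119×0.076 = 9.044, 119×0.179 = 21.301, 119×0.147 = 17.493, 119×0.192 = 22.848.
cat         O        E   (O−E)²/E
ch 1       14    22.61     3.2787
ch 2       10   25.704     9.5944
ch 3       11    9.044     0.4230
ch 4       41   21.301    18.2175
ch 5       17   17.493     0.0139
ch 6       26   22.848     0.4348
Sum = 31.962

31.962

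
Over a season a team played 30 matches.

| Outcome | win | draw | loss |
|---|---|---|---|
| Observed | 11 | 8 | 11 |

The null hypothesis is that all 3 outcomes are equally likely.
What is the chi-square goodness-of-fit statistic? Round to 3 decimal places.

Under H₀ each category has probability 1/3, so each expected count is 30/3 = 10.
cat         O        E   (O−E)²/E
win        11       10     0.1000
draw        8       10     0.4000
loss       11       10     0.1000
Sum = 0.600

0.600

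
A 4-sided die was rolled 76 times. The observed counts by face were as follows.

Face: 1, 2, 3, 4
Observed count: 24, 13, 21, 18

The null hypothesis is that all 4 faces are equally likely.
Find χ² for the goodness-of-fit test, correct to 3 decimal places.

3.474

Under H₀ each category has probability 1/4, so each expected count is 76/4 = 19.
cat         O        E   (O−E)²/E
1          24       19     1.3158
2          13       19     1.8947
3          21       19     0.2105
4          18       19     0.0526
Sum = 3.474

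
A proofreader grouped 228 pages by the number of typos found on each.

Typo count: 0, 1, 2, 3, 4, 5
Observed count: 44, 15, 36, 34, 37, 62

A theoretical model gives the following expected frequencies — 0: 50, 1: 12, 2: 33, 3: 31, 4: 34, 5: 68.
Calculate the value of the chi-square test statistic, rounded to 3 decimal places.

cat         O        E   (O−E)²/E
0          44       50     0.7200
1          15       12     0.7500
2          36       33     0.2727
3          34       31     0.2903
4          37       34     0.2647
5          62       68     0.5294
Sum = 2.827

2.827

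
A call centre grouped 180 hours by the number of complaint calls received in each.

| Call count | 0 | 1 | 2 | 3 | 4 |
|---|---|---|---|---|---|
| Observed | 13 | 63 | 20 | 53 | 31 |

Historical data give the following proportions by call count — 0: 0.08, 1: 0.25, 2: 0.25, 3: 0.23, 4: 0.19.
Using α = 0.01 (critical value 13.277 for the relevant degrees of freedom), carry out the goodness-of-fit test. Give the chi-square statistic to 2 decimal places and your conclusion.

Expected counts E_i = n·p_i: 180×0.08 = 14.4, 180×0.25 = 45, 180×0.25 = 45, 180×0.23 = 41.4, 180×0.19 = 34.2.
cat         O        E   (O−E)²/E
0          13     14.4      0.136
1          63       45      7.200
2          20       45     13.889
3          53     41.4      3.250
4          31     34.2      0.299
Sum = 24.77
df = 4. Since 24.77 > 13.277, we reject H₀.

24.77; reject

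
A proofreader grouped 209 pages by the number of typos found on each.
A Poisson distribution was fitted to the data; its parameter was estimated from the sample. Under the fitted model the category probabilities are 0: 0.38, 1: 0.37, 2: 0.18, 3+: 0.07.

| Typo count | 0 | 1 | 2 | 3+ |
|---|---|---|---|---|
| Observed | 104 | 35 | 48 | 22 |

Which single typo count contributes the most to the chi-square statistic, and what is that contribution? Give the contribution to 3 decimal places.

1, 23.171

Expected counts E_i = n·p_i: 209×0.38 = 79.42, 209×0.37 = 77.33, 209×0.18 = 37.62, 209×0.07 = 14.63.
0: (104 − 79.42)²/79.42 = 604.1764/79.42 = 7.6074
1: (35 − 77.33)²/77.33 = 1791.8289/77.33 = 23.1712
2: (48 − 37.62)²/37.62 = 107.7444/37.62 = 2.8640
3+: (22 − 14.63)²/14.63 = 54.3169/14.63 = 3.7127
The largest term is for 1: 23.171.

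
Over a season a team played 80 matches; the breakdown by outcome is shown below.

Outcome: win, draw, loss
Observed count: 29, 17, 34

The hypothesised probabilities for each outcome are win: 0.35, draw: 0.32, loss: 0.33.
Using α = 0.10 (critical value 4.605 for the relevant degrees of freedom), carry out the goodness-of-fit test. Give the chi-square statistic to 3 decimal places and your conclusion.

Expected counts E_i = n·p_i: 80×0.35 = 28, 80×0.32 = 25.6, 80×0.33 = 26.4.
χ² = (29−28)²/28 + (17−25.6)²/25.6 + (34−26.4)²/26.4
   = 0.0357 + 2.8891 + 2.1879
Sum = 5.113
df = 2. Since 5.113 > 4.605, we reject H₀.

5.113; reject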